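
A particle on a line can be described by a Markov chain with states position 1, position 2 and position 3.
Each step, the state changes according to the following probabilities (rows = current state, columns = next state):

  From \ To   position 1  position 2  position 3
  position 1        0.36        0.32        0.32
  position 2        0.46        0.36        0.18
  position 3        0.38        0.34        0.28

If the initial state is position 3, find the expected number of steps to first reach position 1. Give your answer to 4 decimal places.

2.4525

Let t(s) be the expected number of steps to first reach position 1 from state s, with t(position 1) = 0. Conditioning on the first step:
t(position 2) = 1 + 0.36·t(position 2) + 0.18·t(position 3)
t(position 3) = 1 + 0.34·t(position 2) + 0.28·t(position 3)
Solving: t(position 2) = 2.2523, t(position 3) = 2.4525.
Expected steps from position 3 to position 1: 2.4525.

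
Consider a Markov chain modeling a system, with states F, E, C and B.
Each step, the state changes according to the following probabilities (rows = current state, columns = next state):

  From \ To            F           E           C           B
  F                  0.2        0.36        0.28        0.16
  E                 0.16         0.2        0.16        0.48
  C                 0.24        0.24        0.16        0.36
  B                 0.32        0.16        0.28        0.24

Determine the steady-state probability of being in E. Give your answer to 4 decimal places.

Let the stationary distribution be π with π = πP and π_1 + π_2 + π_3 + π_4 = 1.
π_1 = 0.2·π_1 + 0.16·π_2 + 0.24·π_3 + 0.32·π_4
π_2 = 0.36·π_1 + 0.2·π_2 + 0.24·π_3 + 0.16·π_4
π_3 = 0.28·π_1 + 0.16·π_2 + 0.16·π_3 + 0.28·π_4
Solving with the normalization constraint gives π = (0.2361, 0.2346, 0.2249, 0.3044).
So the stationary probability of E is 0.2346.

0.2346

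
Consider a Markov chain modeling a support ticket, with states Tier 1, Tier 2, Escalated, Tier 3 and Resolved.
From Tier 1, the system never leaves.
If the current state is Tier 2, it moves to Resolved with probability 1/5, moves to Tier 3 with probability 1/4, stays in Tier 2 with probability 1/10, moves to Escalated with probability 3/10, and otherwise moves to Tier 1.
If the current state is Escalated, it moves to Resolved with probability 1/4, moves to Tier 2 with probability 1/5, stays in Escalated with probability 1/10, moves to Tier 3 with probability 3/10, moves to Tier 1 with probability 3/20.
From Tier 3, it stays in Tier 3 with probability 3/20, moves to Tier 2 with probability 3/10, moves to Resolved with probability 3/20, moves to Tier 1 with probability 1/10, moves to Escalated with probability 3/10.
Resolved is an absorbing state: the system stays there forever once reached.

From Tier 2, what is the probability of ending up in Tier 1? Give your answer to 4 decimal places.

0.4077

Let h(s) be the probability of absorption at Tier 1 starting from transient state s. Then h(Tier 1) = 1 and h(Resolved) = 0. By first-step analysis:
h(Tier 2) = 0.15·1 + 0.1·h(Tier 2) + 0.3·h(Escalated) + 0.25·h(Tier 3) + 0.2·0
h(Escalated) = 0.15·1 + 0.2·h(Tier 2) + 0.1·h(Escalated) + 0.3·h(Tier 3) + 0.25·0
h(Tier 3) = 0.1·1 + 0.3·h(Tier 2) + 0.3·h(Escalated) + 0.15·h(Tier 3) + 0.15·0
Solving: h(Tier 2) = 0.4077, h(Escalated) = 0.3904, h(Tier 3) = 0.3993.
Starting from Tier 2, the probability is 0.4077.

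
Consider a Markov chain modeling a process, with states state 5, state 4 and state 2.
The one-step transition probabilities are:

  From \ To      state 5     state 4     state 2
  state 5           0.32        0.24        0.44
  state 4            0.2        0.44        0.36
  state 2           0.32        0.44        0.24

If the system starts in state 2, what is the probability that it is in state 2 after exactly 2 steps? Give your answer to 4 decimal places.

0.3568

Sum over the intermediate state after 1 step:
P = P(state 2→state 5)·P(state 5→state 2) + P(state 2→state 4)·P(state 4→state 2) + P(state 2→state 2)·P(state 2→state 2)
  = 0.32×0.44 + 0.44×0.36 + 0.24×0.24
  = 0.1408 + 0.1584 + 0.0576 = 0.3568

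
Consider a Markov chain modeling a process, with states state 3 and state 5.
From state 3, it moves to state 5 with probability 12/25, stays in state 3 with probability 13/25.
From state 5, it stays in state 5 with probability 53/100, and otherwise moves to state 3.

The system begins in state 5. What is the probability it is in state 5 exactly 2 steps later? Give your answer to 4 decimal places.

Sum over the intermediate state after 1 step:
P = P(state 5→state 3)·P(state 3→state 5) + P(state 5→state 5)·P(state 5→state 5)
  = 0.47×0.48 + 0.53×0.53
  = 0.2256 + 0.2809 = 0.5065

0.5065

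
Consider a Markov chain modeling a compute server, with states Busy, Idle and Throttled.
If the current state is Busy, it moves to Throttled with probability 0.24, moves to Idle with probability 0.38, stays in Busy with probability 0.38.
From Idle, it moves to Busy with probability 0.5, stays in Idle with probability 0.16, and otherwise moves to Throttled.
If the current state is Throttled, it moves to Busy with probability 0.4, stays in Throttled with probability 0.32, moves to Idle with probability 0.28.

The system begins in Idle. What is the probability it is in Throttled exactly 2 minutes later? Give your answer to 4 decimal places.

Sum over the intermediate state after 1 minute:
P = P(Idle→Busy)·P(Busy→Throttled) + P(Idle→Idle)·P(Idle→Throttled) + P(Idle→Throttled)·P(Throttled→Throttled)
  = 0.5×0.24 + 0.16×0.34 + 0.34×0.32
  = 0.1200 + 0.0544 + 0.1088 = 0.2832

0.2832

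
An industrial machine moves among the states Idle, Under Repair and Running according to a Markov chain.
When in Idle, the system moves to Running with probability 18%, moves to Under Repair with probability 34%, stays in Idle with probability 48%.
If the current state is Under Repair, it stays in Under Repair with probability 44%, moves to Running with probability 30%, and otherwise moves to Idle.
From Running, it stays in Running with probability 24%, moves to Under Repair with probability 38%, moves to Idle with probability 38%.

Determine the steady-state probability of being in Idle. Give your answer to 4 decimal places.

Let the stationary distribution be π with π = πP and π_1 + π_2 + π_3 = 1.
π_1 = 0.48·π_1 + 0.26·π_2 + 0.38·π_3
π_2 = 0.34·π_1 + 0.44·π_2 + 0.38·π_3
Solving with the normalization constraint gives π = (0.3704, 0.3885, 0.2411).
So the stationary probability of Idle is 0.3704.

0.3704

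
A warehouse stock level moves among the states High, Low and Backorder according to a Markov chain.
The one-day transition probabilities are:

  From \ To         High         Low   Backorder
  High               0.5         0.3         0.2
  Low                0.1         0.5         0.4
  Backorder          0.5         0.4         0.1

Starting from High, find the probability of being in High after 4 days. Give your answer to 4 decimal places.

0.3400

Propagate the distribution vector 4 days from High.
After 0 days: (1.0000, 0.0000, 0.0000)
After 1 day: (0.5000, 0.3000, 0.2000)
After 2 days: (0.3800, 0.3800, 0.2400)
After 3 days: (0.3480, 0.4000, 0.2520)
After 4 days: (0.3400, 0.4052, 0.2548)
P(in High after 4 days) = 0.3400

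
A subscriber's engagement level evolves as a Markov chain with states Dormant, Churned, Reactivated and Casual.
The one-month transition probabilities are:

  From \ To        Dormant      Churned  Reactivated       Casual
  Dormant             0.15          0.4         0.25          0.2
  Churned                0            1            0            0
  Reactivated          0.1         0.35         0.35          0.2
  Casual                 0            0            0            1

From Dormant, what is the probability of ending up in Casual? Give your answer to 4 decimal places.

0.3412

Let h(s) be the probability of absorption at Casual starting from transient state s. Then h(Casual) = 1 and h(Churned) = 0. By first-step analysis:
h(Dormant) = 0.15·h(Dormant) + 0.4·0 + 0.25·h(Reactivated) + 0.2·1
h(Reactivated) = 0.1·h(Dormant) + 0.35·0 + 0.35·h(Reactivated) + 0.2·1
Solving: h(Dormant) = 0.3412, h(Reactivated) = 0.3602.
Starting from Dormant, the probability is 0.3412.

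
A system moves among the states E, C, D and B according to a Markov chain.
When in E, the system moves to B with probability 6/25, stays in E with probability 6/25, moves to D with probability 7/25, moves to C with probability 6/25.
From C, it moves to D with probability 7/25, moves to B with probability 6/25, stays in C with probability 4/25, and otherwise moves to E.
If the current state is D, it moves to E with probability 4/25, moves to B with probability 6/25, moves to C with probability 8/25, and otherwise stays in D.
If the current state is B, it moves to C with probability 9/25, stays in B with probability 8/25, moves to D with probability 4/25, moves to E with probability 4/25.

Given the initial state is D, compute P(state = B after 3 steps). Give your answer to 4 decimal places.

Propagate the distribution vector 3 steps from D.
After 0 steps: (0.0000, 0.0000, 1.0000, 0.0000)
After 1 step: (0.1600, 0.3200, 0.2800, 0.2400)
After 2 steps: (0.2240, 0.2656, 0.2512, 0.2592)
After 3 steps: (0.2204, 0.2700, 0.2489, 0.2607)
P(in B after 3 steps) = 0.2607

0.2607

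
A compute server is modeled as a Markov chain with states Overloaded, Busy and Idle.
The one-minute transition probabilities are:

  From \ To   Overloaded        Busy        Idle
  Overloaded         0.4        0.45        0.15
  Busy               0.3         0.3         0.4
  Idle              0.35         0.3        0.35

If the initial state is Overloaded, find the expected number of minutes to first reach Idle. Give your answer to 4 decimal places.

4.0351

Let t(s) be the expected number of minutes to first reach Idle from state s, with t(Idle) = 0. Conditioning on the first minute:
t(Overloaded) = 1 + 0.4·t(Overloaded) + 0.45·t(Busy)
t(Busy) = 1 + 0.3·t(Overloaded) + 0.3·t(Busy)
Solving: t(Overloaded) = 4.0351, t(Busy) = 3.1579.
Expected minutes from Overloaded to Idle: 4.0351.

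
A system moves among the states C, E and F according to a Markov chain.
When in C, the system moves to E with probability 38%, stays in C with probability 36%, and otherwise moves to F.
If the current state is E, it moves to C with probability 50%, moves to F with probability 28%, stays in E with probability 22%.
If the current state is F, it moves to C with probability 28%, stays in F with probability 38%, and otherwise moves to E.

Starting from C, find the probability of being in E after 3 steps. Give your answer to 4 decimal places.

Propagate the distribution vector 3 steps from C.
After 0 steps: (1.0000, 0.0000, 0.0000)
After 1 step: (0.3600, 0.3800, 0.2600)
After 2 steps: (0.3924, 0.3088, 0.2988)
After 3 steps: (0.3793, 0.3186, 0.3020)
P(in E after 3 steps) = 0.3186

0.3186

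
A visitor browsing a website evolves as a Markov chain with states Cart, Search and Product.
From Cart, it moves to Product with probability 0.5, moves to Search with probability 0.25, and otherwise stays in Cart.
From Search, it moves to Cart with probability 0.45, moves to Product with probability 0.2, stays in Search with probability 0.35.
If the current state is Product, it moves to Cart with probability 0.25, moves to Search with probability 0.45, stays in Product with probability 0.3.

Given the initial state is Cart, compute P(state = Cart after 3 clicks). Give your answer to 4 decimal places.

0.3250

Propagate the distribution vector 3 clicks from Cart.
After 0 clicks: (1.0000, 0.0000, 0.0000)
After 1 click: (0.2500, 0.2500, 0.5000)
After 2 clicks: (0.3000, 0.3750, 0.3250)
After 3 clicks: (0.3250, 0.3525, 0.3225)
P(in Cart after 3 clicks) = 0.3250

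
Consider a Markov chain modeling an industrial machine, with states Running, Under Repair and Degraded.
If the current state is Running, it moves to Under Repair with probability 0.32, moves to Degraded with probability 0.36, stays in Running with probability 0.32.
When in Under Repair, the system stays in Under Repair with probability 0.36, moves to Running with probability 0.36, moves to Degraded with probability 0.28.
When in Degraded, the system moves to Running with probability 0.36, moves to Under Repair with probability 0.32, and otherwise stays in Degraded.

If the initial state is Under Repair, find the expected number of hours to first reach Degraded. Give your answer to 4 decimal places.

Let t(s) be the expected number of hours to first reach Degraded from state s, with t(Degraded) = 0. Conditioning on the first hour:
t(Running) = 1 + 0.32·t(Running) + 0.32·t(Under Repair)
t(Under Repair) = 1 + 0.36·t(Running) + 0.36·t(Under Repair)
Solving: t(Running) = 3.0000, t(Under Repair) = 3.2500.
Expected hours from Under Repair to Degraded: 3.2500.

3.2500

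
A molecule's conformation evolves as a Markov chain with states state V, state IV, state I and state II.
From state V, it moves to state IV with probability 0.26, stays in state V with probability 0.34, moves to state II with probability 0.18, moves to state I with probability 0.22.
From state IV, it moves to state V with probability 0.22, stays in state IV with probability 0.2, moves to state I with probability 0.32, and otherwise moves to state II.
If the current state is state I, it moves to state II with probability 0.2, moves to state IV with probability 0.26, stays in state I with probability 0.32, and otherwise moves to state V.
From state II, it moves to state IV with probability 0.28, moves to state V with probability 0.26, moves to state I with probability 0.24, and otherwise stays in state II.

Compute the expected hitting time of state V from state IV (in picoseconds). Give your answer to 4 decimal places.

4.3610

Let t(s) be the expected number of picoseconds to first reach state V from state s, with t(state V) = 0. Conditioning on the first picosecond:
t(state IV) = 1 + 0.2·t(state IV) + 0.32·t(state I) + 0.26·t(state II)
t(state I) = 1 + 0.26·t(state IV) + 0.32·t(state I) + 0.2·t(state II)
t(state II) = 1 + 0.28·t(state IV) + 0.24·t(state I) + 0.22·t(state II)
Solving: t(state IV) = 4.3610, t(state I) = 4.3711, t(state II) = 4.1925.
Expected picoseconds from state IV to state V: 4.3610.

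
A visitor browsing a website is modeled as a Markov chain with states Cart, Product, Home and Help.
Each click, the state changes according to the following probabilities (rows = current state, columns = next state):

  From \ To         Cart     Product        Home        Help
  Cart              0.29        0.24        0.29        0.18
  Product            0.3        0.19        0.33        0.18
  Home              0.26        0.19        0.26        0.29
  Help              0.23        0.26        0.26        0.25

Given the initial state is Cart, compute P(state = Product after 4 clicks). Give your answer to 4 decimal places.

0.2194

Propagate the distribution vector 4 clicks from Cart.
After 0 clicks: (1.0000, 0.0000, 0.0000, 0.0000)
After 1 click: (0.2900, 0.2400, 0.2900, 0.1800)
After 2 clicks: (0.2729, 0.2171, 0.2855, 0.2245)
After 3 clicks: (0.2701, 0.2194, 0.2834, 0.2271)
After 4 clicks: (0.2701, 0.2194, 0.2835, 0.2271)
P(in Product after 4 clicks) = 0.2194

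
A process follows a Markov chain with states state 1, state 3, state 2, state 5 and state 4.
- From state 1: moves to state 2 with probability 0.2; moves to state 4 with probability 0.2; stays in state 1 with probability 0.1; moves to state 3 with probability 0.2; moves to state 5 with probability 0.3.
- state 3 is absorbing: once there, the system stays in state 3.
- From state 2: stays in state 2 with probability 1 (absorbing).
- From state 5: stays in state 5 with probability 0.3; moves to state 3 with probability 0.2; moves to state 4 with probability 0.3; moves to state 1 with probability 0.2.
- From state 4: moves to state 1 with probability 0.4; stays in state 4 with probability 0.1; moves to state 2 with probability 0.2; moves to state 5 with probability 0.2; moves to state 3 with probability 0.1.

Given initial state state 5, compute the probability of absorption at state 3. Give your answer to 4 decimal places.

Let h(s) be the probability of absorption at state 3 starting from transient state s. Then h(state 3) = 1 and h(state 2) = 0. By first-step analysis:
h(state 1) = 0.1·h(state 1) + 0.2·1 + 0.2·0 + 0.3·h(state 5) + 0.2·h(state 4)
h(state 5) = 0.2·h(state 1) + 0.2·1 + 0.3·h(state 5) + 0.3·h(state 4)
h(state 4) = 0.4·h(state 1) + 0.1·1 + 0.2·0 + 0.2·h(state 5) + 0.1·h(state 4)
Solving: h(state 1) = 0.5543, h(state 5) = 0.6602, h(state 4) = 0.5042.
Starting from state 5, the probability is 0.6602.

0.6602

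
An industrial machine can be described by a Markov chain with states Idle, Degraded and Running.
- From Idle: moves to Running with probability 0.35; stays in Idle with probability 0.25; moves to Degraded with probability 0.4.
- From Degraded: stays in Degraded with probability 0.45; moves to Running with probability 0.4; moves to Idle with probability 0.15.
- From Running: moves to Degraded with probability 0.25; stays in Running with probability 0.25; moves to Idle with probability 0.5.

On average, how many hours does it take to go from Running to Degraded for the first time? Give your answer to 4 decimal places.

3.2258

Let t(s) be the expected number of hours to first reach Degraded from state s, with t(Degraded) = 0. Conditioning on the first hour:
t(Idle) = 1 + 0.25·t(Idle) + 0.35·t(Running)
t(Running) = 1 + 0.5·t(Idle) + 0.25·t(Running)
Solving: t(Idle) = 2.8387, t(Running) = 3.2258.
Expected hours from Running to Degraded: 3.2258.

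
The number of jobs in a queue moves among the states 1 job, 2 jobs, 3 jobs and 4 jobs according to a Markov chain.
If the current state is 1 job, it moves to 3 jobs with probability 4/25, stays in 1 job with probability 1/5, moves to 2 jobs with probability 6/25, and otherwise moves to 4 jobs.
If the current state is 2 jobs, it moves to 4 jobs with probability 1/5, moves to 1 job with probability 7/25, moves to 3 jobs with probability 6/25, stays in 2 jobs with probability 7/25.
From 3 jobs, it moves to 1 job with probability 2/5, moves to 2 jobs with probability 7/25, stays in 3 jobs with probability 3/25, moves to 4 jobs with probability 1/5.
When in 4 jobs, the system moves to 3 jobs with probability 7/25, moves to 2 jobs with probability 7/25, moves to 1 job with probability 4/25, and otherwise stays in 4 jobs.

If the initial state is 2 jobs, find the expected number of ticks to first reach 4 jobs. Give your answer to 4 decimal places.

3.9037

Let t(s) be the expected number of ticks to first reach 4 jobs from state s, with t(4 jobs) = 0. Conditioning on the first tick:
t(1 job) = 1 + 0.2·t(1 job) + 0.24·t(2 jobs) + 0.16·t(3 jobs)
t(2 jobs) = 1 + 0.28·t(1 job) + 0.28·t(2 jobs) + 0.24·t(3 jobs)
t(3 jobs) = 1 + 0.4·t(1 job) + 0.28·t(2 jobs) + 0.12·t(3 jobs)
Solving: t(1 job) = 3.1865, t(2 jobs) = 3.9037, t(3 jobs) = 3.8268.
Expected ticks from 2 jobs to 4 jobs: 3.9037.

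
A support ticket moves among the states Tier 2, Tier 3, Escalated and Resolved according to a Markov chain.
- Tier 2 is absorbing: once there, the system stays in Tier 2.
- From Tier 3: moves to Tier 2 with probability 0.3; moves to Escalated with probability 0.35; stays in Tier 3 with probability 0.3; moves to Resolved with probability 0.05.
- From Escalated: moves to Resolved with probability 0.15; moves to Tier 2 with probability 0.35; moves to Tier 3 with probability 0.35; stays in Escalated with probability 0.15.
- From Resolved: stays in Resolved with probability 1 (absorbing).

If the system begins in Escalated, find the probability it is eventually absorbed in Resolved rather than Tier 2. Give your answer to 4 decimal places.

0.2593

Let h(s) be the probability of absorption at Resolved starting from transient state s. Then h(Resolved) = 1 and h(Tier 2) = 0. By first-step analysis:
h(Tier 3) = 0.3·0 + 0.3·h(Tier 3) + 0.35·h(Escalated) + 0.05·1
h(Escalated) = 0.35·0 + 0.35·h(Tier 3) + 0.15·h(Escalated) + 0.15·1
Solving: h(Tier 3) = 0.2011, h(Escalated) = 0.2593.
Starting from Escalated, the probability is 0.2593.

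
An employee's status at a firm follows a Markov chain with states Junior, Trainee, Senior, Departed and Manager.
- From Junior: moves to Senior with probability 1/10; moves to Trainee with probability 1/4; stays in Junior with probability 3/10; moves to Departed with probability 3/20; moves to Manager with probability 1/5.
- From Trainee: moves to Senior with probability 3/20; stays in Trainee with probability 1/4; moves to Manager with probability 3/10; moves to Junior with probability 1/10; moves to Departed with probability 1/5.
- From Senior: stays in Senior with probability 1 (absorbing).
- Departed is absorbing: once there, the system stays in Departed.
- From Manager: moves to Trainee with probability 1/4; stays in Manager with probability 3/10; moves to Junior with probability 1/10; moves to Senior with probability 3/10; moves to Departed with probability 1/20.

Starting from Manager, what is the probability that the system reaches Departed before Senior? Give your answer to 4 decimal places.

Let h(s) be the probability of absorption at Departed starting from transient state s. Then h(Departed) = 1 and h(Senior) = 0. By first-step analysis:
h(Junior) = 0.3·h(Junior) + 0.25·h(Trainee) + 0.1·0 + 0.15·1 + 0.2·h(Manager)
h(Trainee) = 0.1·h(Junior) + 0.25·h(Trainee) + 0.15·0 + 0.2·1 + 0.3·h(Manager)
h(Manager) = 0.1·h(Junior) + 0.25·h(Trainee) + 0.3·0 + 0.05·1 + 0.3·h(Manager)
Solving: h(Junior) = 0.4583, h(Trainee) = 0.4463, h(Manager) = 0.2963.
Starting from Manager, the probability is 0.2963.

0.2963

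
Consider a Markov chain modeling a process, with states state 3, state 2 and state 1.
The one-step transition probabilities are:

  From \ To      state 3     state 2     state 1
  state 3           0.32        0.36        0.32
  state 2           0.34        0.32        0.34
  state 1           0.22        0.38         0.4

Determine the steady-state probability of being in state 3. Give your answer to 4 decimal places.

Let the stationary distribution be π with π = πP and π_1 + π_2 + π_3 = 1.
π_1 = 0.32·π_1 + 0.34·π_2 + 0.22·π_3
π_2 = 0.36·π_1 + 0.32·π_2 + 0.38·π_3
Solving with the normalization constraint gives π = (0.2915, 0.3530, 0.3555).
So the stationary probability of state 3 is 0.2915.

0.2915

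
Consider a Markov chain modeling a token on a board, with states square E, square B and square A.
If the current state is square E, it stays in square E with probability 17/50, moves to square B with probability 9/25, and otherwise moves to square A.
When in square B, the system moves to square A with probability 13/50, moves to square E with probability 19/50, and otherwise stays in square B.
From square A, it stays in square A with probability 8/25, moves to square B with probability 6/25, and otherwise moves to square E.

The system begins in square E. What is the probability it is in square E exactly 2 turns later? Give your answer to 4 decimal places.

Sum over the intermediate state after 1 turn:
P = P(square E→square E)·P(square E→square E) + P(square E→square B)·P(square B→square E) + P(square E→square A)·P(square A→square E)
  = 0.34×0.34 + 0.36×0.38 + 0.3×0.44
  = 0.1156 + 0.1368 + 0.1320 = 0.3844

0.3844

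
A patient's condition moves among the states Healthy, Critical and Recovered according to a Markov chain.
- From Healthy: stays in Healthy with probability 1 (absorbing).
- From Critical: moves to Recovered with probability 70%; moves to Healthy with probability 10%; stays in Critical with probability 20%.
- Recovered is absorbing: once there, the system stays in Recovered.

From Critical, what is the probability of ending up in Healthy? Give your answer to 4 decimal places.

Let h(s) be the probability of absorption at Healthy starting from transient state s. Then h(Healthy) = 1 and h(Recovered) = 0. By first-step analysis:
h(Critical) = 0.1·1 + 0.2·h(Critical) + 0.7·0
Solving: h(Critical) = 0.1250.
Starting from Critical, the probability is 0.1250.

0.1250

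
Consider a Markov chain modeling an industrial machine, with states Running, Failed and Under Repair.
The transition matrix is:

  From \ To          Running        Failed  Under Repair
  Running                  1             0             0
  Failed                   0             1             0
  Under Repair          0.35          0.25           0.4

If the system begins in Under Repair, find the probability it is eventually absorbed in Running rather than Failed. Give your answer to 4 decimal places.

0.5833

Let h(s) be the probability of absorption at Running starting from transient state s. Then h(Running) = 1 and h(Failed) = 0. By first-step analysis:
h(Under Repair) = 0.35·1 + 0.25·0 + 0.4·h(Under Repair)
Solving: h(Under Repair) = 0.5833.
Starting from Under Repair, the probability is 0.5833.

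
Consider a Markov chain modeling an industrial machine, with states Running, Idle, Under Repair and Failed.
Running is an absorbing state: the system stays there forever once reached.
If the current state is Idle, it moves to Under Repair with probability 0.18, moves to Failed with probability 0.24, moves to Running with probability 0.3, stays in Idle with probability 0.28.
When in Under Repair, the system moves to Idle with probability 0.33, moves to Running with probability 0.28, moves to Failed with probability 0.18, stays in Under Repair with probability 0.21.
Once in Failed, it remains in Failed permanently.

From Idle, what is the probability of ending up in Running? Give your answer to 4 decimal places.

Let h(s) be the probability of absorption at Running starting from transient state s. Then h(Running) = 1 and h(Failed) = 0. By first-step analysis:
h(Idle) = 0.3·1 + 0.28·h(Idle) + 0.18·h(Under Repair) + 0.24·0
h(Under Repair) = 0.28·1 + 0.33·h(Idle) + 0.21·h(Under Repair) + 0.18·0
Solving: h(Idle) = 0.5642, h(Under Repair) = 0.5901.
Starting from Idle, the probability is 0.5642.

0.5642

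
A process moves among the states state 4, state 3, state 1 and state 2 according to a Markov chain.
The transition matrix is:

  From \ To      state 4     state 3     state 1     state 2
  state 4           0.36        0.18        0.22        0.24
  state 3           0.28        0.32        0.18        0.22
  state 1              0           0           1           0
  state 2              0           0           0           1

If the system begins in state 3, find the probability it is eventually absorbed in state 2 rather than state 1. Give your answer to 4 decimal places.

Let h(s) be the probability of absorption at state 2 starting from transient state s. Then h(state 2) = 1 and h(state 1) = 0. By first-step analysis:
h(state 4) = 0.36·h(state 4) + 0.18·h(state 3) + 0.22·0 + 0.24·1
h(state 3) = 0.28·h(state 4) + 0.32·h(state 3) + 0.18·0 + 0.22·1
Solving: h(state 4) = 0.5270, h(state 3) = 0.5405.
Starting from state 3, the probability is 0.5405.

0.5405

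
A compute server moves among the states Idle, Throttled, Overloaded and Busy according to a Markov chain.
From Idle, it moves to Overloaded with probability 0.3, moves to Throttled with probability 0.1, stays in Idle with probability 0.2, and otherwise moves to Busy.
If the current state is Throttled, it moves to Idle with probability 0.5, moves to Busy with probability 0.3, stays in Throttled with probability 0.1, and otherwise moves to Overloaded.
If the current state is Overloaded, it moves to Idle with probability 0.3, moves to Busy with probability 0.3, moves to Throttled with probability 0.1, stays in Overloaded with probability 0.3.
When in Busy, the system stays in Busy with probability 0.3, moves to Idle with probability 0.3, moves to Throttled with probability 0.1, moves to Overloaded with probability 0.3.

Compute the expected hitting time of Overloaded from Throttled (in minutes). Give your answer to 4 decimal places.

4.2857

Let t(s) be the expected number of minutes to first reach Overloaded from state s, with t(Overloaded) = 0. Conditioning on the first minute:
t(Idle) = 1 + 0.2·t(Idle) + 0.1·t(Throttled) + 0.4·t(Busy)
t(Throttled) = 1 + 0.5·t(Idle) + 0.1·t(Throttled) + 0.3·t(Busy)
t(Busy) = 1 + 0.3·t(Idle) + 0.1·t(Throttled) + 0.3·t(Busy)
Solving: t(Idle) = 3.5714, t(Throttled) = 4.2857, t(Busy) = 3.5714.
Expected minutes from Throttled to Overloaded: 4.2857.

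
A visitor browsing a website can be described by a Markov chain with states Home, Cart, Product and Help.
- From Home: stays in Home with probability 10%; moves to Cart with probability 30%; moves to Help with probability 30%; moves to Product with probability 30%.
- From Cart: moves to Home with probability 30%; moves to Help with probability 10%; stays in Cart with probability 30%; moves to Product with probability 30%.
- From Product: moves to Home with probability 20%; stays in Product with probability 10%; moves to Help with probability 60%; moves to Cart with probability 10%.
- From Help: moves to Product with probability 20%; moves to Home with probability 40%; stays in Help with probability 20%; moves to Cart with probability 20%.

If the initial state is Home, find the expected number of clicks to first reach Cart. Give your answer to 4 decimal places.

4.5000

Let t(s) be the expected number of clicks to first reach Cart from state s, with t(Cart) = 0. Conditioning on the first click:
t(Home) = 1 + 0.1·t(Home) + 0.3·t(Product) + 0.3·t(Help)
t(Product) = 1 + 0.2·t(Home) + 0.1·t(Product) + 0.6·t(Help)
t(Help) = 1 + 0.4·t(Home) + 0.2·t(Product) + 0.2·t(Help)
Solving: t(Home) = 4.5000, t(Product) = 5.3333, t(Help) = 4.8333.
Expected clicks from Home to Cart: 4.5000.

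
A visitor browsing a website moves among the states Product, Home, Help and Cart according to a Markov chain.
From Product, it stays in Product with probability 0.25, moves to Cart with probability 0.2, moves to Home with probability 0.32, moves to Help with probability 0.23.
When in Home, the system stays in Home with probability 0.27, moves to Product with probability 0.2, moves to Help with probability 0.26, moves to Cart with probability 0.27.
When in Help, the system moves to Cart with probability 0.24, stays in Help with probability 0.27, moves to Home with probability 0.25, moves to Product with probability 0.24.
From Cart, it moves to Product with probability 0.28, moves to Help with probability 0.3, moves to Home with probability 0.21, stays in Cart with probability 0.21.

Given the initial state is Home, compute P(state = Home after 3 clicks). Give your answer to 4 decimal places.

Propagate the distribution vector 3 clicks from Home.
After 0 clicks: (0.0000, 1.0000, 0.0000, 0.0000)
After 1 click: (0.2000, 0.2700, 0.2600, 0.2700)
After 2 clicks: (0.2420, 0.2586, 0.2674, 0.2320)
After 3 clicks: (0.2414, 0.2628, 0.2647, 0.2311)
P(in Home after 3 clicks) = 0.2628

0.2628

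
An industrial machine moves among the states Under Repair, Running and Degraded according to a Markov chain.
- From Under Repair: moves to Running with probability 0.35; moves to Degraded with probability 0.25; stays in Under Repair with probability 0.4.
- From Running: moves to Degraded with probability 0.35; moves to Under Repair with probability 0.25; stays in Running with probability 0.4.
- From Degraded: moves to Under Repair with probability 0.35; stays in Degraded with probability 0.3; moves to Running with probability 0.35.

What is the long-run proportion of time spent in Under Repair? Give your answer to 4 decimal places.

0.3296

Let the stationary distribution be π with π = πP and π_1 + π_2 + π_3 = 1.
π_1 = 0.4·π_1 + 0.25·π_2 + 0.35·π_3
π_2 = 0.35·π_1 + 0.4·π_2 + 0.35·π_3
Solving with the normalization constraint gives π = (0.3296, 0.3684, 0.3019).
So the stationary probability of Under Repair is 0.3296.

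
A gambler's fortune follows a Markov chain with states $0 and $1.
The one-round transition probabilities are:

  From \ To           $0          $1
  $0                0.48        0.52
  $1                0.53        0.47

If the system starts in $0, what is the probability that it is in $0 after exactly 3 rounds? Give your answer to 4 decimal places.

0.5047

Propagate the distribution vector 3 rounds from $0.
After 0 rounds: (1.0000, 0.0000)
After 1 round: (0.4800, 0.5200)
After 2 rounds: (0.5060, 0.4940)
After 3 rounds: (0.5047, 0.4953)
P(in $0 after 3 rounds) = 0.5047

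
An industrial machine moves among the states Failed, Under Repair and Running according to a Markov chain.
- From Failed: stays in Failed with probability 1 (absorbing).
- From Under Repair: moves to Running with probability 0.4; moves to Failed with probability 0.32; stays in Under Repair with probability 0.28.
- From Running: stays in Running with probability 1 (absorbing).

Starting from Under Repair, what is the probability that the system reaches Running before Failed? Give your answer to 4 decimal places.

Let h(s) be the probability of absorption at Running starting from transient state s. Then h(Running) = 1 and h(Failed) = 0. By first-step analysis:
h(Under Repair) = 0.32·0 + 0.28·h(Under Repair) + 0.4·1
Solving: h(Under Repair) = 0.5556.
Starting from Under Repair, the probability is 0.5556.

0.5556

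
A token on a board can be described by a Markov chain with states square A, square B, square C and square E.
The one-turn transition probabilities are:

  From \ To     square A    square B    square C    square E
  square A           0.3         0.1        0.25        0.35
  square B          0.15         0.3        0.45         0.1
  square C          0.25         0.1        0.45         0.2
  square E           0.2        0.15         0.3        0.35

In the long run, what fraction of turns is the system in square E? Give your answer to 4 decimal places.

Let the stationary distribution be π with π = πP and π_1 + π_2 + π_3 + π_4 = 1.
π_1 = 0.3·π_1 + 0.15·π_2 + 0.25·π_3 + 0.2·π_4
π_2 = 0.1·π_1 + 0.3·π_2 + 0.1·π_3 + 0.15·π_4
π_3 = 0.25·π_1 + 0.45·π_2 + 0.45·π_3 + 0.3·π_4
Solving with the normalization constraint gives π = (0.2346, 0.1413, 0.3641, 0.2601).
So the stationary probability of square E is 0.2601.

0.2601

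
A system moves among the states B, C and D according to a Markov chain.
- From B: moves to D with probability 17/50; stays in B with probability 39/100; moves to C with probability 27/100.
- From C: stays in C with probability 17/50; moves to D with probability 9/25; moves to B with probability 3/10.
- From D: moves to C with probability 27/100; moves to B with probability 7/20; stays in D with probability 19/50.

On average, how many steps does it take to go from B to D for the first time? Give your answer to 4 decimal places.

Let t(s) be the expected number of steps to first reach D from state s, with t(D) = 0. Conditioning on the first step:
t(B) = 1 + 0.39·t(B) + 0.27·t(C)
t(C) = 1 + 0.3·t(B) + 0.34·t(C)
Solving: t(B) = 2.8918, t(C) = 2.8296.
Expected steps from B to D: 2.8918.

2.8918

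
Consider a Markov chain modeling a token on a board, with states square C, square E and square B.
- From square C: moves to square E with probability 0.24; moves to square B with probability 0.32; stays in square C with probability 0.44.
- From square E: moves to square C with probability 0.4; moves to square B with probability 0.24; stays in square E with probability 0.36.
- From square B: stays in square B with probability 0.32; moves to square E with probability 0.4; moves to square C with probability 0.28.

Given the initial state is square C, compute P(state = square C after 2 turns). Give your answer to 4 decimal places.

Sum over the intermediate state after 1 turn:
P = P(square C→square C)·P(square C→square C) + P(square C→square E)·P(square E→square C) + P(square C→square B)·P(square B→square C)
  = 0.44×0.44 + 0.24×0.4 + 0.32×0.28
  = 0.1936 + 0.0960 + 0.0896 = 0.3792

0.3792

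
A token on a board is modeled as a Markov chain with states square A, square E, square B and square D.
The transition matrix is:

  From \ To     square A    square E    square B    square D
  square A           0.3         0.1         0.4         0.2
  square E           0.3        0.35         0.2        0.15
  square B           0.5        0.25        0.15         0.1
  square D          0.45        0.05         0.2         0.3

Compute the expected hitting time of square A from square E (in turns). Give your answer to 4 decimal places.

Let t(s) be the expected number of turns to first reach square A from state s, with t(square A) = 0. Conditioning on the first turn:
t(square E) = 1 + 0.35·t(square E) + 0.2·t(square B) + 0.15·t(square D)
t(square B) = 1 + 0.25·t(square E) + 0.15·t(square B) + 0.1·t(square D)
t(square D) = 1 + 0.05·t(square E) + 0.2·t(square B) + 0.3·t(square D)
Solving: t(square E) = 2.7557, t(square B) = 2.2540, t(square D) = 2.2694.
Expected turns from square E to square A: 2.7557.

2.7557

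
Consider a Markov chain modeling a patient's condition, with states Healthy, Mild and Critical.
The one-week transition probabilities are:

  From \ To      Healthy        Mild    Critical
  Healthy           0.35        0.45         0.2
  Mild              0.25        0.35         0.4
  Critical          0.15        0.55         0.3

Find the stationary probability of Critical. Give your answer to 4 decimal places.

Let the stationary distribution be π with π = πP and π_1 + π_2 + π_3 = 1.
π_1 = 0.35·π_1 + 0.25·π_2 + 0.15·π_3
π_2 = 0.45·π_1 + 0.35·π_2 + 0.55·π_3
Solving with the normalization constraint gives π = (0.2423, 0.4381, 0.3196).
So the stationary probability of Critical is 0.3196.

0.3196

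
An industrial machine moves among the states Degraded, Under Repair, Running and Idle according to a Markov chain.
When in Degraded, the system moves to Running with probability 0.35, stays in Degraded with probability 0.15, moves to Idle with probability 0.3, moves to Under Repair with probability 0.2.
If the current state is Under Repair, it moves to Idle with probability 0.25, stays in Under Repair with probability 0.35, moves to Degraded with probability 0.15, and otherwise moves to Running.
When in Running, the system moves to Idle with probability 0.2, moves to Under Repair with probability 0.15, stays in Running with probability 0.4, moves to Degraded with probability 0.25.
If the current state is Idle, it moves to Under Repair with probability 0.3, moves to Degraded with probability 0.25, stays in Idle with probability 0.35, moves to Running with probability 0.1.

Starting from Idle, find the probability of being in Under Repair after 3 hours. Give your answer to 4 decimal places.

0.2586

Propagate the distribution vector 3 hours from Idle.
After 0 hours: (0.0000, 0.0000, 0.0000, 1.0000)
After 1 hour: (0.2500, 0.3000, 0.1000, 0.3500)
After 2 hours: (0.1950, 0.2750, 0.2375, 0.2925)
After 3 hours: (0.2030, 0.2586, 0.2613, 0.2771)
P(in Under Repair after 3 hours) = 0.2586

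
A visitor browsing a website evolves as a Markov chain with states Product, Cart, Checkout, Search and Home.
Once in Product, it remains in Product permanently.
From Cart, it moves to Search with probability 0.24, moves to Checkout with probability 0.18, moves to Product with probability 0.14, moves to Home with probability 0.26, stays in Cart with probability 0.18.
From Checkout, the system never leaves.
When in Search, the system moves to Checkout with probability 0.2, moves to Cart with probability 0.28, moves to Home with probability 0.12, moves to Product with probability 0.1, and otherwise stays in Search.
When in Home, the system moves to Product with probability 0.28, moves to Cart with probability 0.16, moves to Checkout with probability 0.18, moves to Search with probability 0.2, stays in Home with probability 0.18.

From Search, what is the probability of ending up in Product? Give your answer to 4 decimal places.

Let h(s) be the probability of absorption at Product starting from transient state s. Then h(Product) = 1 and h(Checkout) = 0. By first-step analysis:
h(Cart) = 0.14·1 + 0.18·h(Cart) + 0.18·0 + 0.24·h(Search) + 0.26·h(Home)
h(Search) = 0.1·1 + 0.28·h(Cart) + 0.2·0 + 0.3·h(Search) + 0.12·h(Home)
h(Home) = 0.28·1 + 0.16·h(Cart) + 0.18·0 + 0.2·h(Search) + 0.18·h(Home)
Solving: h(Cart) = 0.4629, h(Search) = 0.4196, h(Home) = 0.5341.
Starting from Search, the probability is 0.4196.

0.4196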